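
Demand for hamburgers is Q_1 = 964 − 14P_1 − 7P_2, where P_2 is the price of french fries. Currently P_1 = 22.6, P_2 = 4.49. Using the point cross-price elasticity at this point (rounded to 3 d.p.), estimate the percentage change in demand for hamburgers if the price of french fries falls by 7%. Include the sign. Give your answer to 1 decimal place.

At P_1 = 22.6, P_2 = 4.49: Q_1 = 616.17.
∂Q_1/∂P_2 = -7.
ε = (∂Q_1/∂P_2)(P_2/Q_1) = -7.0000 × 4.49/616.17 ≈ -0.051.
%ΔQ_1 ≈ ε × %ΔP_2 = -0.051 × (-7%) = 0.4%.

0.4%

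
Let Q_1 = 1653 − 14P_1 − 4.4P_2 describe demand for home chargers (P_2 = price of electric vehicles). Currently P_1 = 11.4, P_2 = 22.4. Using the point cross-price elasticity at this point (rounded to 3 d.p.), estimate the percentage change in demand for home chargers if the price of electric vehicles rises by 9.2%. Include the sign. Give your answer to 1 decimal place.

-0.7%

At P_1 = 11.4, P_2 = 22.4: Q_1 = 1394.84.
∂Q_1/∂P_2 = -4.4.
ε = (∂Q_1/∂P_2)(P_2/Q_1) = -4.4000 × 22.4/1394.84 ≈ -0.071.
%ΔQ_1 ≈ ε × %ΔP_2 = -0.071 × (9.2%) = -0.7%.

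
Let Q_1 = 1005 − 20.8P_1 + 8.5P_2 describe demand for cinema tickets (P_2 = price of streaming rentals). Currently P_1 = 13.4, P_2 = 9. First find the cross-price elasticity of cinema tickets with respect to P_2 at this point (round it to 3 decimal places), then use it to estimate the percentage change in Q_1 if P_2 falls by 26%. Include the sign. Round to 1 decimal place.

At P_1 = 13.4, P_2 = 9: Q_1 = 802.78.
∂Q_1/∂P_2 = 8.5.
ε = (∂Q_1/∂P_2)(P_2/Q_1) = 8.5000 × 9/802.78 ≈ 0.095.
%ΔQ_1 ≈ ε × %ΔP_2 = 0.095 × (-26%) = -2.5%.

-2.5%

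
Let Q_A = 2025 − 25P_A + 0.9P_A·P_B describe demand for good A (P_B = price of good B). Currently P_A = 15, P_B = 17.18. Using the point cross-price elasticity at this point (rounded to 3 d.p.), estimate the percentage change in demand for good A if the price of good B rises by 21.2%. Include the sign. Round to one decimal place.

At P_A = 15, P_B = 17.18: Q_A = 1881.93.
∂Q_A/∂P_B = 0.9P_A = 13.5000.
ε = (∂Q_A/∂P_B)(P_B/Q_A) = 13.5000 × 17.18/1881.93 ≈ 0.123.
%ΔQ_A ≈ ε × %ΔP_B = 0.123 × (21.2%) = 2.6%.

2.6%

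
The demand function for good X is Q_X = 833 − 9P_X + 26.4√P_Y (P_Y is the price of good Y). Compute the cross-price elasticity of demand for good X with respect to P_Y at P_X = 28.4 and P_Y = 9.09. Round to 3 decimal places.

At P_X = 28.4 and P_Y = 9.09: Q_X = 656.995.
∂Q_X/∂P_Y = 26.4/(2√P_Y) = 26.4/(2√9.09) = 4.3782.
ε = (∂Q_X/∂P_Y)(P_Y/Q_X) = 4.3782 × (9.09/656.995) ≈ 0.061.
ε > 0: substitutes.

0.061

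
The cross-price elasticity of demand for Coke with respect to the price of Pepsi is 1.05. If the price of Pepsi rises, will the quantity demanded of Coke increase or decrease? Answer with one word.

increase

ε > 0 and the price of Pepsi rises, so the quantity of Coke moves in the same direction: it increases.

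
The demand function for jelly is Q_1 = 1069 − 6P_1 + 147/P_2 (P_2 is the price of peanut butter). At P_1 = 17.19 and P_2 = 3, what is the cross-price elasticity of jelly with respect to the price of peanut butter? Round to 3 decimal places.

-0.048

At P_1 = 17.19 and P_2 = 3: Q_1 = 1014.86.
∂Q_1/∂P_2 = −147/P_2² = -16.3333.
ε = (∂Q_1/∂P_2)(P_2/Q_1) = -16.3333 × (3/1014.86) ≈ -0.048.
ε < 0: complements.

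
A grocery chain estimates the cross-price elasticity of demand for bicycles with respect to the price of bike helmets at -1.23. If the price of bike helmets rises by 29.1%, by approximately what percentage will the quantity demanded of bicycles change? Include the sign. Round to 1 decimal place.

%ΔQ ≈ ε × %ΔP of bike helmets = -1.23 × (29.1%) = -35.8%.
Demand for bicycles falls by about 35.8%.

-35.8%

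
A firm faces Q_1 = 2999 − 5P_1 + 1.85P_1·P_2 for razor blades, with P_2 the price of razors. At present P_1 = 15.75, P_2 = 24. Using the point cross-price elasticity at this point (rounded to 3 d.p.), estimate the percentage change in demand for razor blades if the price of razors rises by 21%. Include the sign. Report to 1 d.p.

4.1%

At P_1 = 15.75, P_2 = 24: Q_1 = 3619.55.
∂Q_1/∂P_2 = 1.85P_1 = 29.1375.
ε = (∂Q_1/∂P_2)(P_2/Q_1) = 29.1375 × 24/3619.55 ≈ 0.193.
%ΔQ_1 ≈ ε × %ΔP_2 = 0.193 × (21%) = 4.1%.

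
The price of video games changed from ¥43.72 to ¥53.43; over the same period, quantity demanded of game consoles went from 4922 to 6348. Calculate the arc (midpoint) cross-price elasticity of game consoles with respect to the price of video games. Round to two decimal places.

1.27

ΔQ_A = 6348 − 4922 = 1426; ΔP_B = 53.43 − 43.72 = 9.71.
Midpoints: Q̄_A = 5635.0, P̄_B = 48.58.
ε = (ΔQ_A/Q̄_A)/(ΔP_B/P̄_B) = (1426/5635.0)/(9.71/48.58) ≈ 1.27.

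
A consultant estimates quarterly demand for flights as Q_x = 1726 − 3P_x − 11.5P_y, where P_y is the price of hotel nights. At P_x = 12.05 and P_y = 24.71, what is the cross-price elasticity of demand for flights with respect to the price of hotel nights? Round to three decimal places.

-0.202

At P_x = 12.05 and P_y = 24.71: Q_x = 1405.685.
∂Q_x/∂P_y = -11.5.
ε = (∂Q_x/∂P_y)(P_y/Q_x) = -11.5 × (24.71/1405.685) ≈ -0.202.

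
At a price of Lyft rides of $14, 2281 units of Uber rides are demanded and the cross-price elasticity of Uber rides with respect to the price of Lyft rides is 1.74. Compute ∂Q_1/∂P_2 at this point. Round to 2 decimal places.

ε = (∂Q_1/∂P_2)·(P_2/Q_1) ⇒ ∂Q_1/∂P_2 = ε·Q_1/P_2 = 1.74 × 2281/14 ≈ 283.50.

283.50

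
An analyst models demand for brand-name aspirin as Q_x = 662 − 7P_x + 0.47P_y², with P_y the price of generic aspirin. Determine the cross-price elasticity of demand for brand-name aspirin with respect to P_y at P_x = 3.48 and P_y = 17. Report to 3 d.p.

At P_x = 3.48 and P_y = 17: Q_x = 773.47.
∂Q_x/∂P_y = 0.94P_y = 0.94(17) = 15.9800.
ε = (∂Q_x/∂P_y)(P_y/Q_x) = 15.9800 × (17/773.47) ≈ 0.351.
ε > 0: substitutes.

0.351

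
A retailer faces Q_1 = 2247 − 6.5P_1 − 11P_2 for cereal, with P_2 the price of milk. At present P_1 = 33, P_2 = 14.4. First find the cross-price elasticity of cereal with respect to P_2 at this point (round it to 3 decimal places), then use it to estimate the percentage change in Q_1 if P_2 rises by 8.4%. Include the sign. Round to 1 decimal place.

At P_1 = 33, P_2 = 14.4: Q_1 = 1874.1.
∂Q_1/∂P_2 = -11.
ε = (∂Q_1/∂P_2)(P_2/Q_1) = -11.0000 × 14.4/1874.1 ≈ -0.085.
%ΔQ_1 ≈ ε × %ΔP_2 = -0.085 × (8.4%) = -0.7%.

-0.7%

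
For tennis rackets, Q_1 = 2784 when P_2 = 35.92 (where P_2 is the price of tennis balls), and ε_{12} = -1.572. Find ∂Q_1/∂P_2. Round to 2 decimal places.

-121.84

ε = (∂Q_1/∂P_2)·(P_2/Q_1) ⇒ ∂Q_1/∂P_2 = ε·Q_1/P_2 = -1.572 × 2784/35.92 ≈ -121.84.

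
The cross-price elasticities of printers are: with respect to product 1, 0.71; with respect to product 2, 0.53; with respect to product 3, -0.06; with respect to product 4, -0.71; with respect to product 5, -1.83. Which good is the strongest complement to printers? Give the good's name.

product 5

Complements have ε < 0. The most negative value is -1.83 (product 5).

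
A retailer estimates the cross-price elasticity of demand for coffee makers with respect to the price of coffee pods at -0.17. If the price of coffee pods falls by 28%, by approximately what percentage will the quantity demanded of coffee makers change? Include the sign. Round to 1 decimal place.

4.8%

%ΔQ ≈ ε × %ΔP of coffee pods = -0.17 × (-28%) = 4.8%.
Demand for coffee makers rises by about 4.8%.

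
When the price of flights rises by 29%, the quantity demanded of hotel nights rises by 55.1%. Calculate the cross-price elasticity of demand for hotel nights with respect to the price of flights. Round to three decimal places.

1.900

ε = (%ΔQ of hotel nights) / (%ΔP of flights) = (55.1%) / (29%) ≈ 1.900.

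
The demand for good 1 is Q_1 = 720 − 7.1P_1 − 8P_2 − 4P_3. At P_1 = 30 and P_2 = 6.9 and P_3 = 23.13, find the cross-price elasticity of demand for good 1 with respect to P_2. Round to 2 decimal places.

-0.15

At P_1 = 30 and P_2 = 6.9 and P_3 = 23.13: Q_1 = 359.28.
∂Q_1/∂P_2 = -8.
ε = (∂Q_1/∂P_2)(P_2/Q_1) = -8 × (6.9/359.28) ≈ -0.15.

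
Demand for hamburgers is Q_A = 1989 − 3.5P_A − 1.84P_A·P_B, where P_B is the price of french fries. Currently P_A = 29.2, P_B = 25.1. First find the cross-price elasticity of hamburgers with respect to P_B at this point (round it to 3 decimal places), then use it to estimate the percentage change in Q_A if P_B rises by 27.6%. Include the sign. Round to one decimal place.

At P_A = 29.2, P_B = 25.1: Q_A = 538.227.
∂Q_A/∂P_B = -1.84P_A = -53.7280.
ε = (∂Q_A/∂P_B)(P_B/Q_A) = -53.7280 × 25.1/538.227 ≈ -2.506.
%ΔQ_A ≈ ε × %ΔP_B = -2.506 × (27.6%) = -69.2%.

-69.2%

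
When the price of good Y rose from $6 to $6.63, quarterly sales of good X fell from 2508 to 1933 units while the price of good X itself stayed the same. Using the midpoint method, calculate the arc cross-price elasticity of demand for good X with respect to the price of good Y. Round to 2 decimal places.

-2.60

ΔQ_X = 1933 − 2508 = -575; ΔP_Y = 6.63 − 6 = 0.63.
Midpoints: Q̄_X = 2220.5, P̄_Y = 6.31.
ε = (ΔQ_X/Q̄_X)/(ΔP_Y/P̄_Y) = (-575/2220.5)/(0.63/6.31) ≈ -2.60.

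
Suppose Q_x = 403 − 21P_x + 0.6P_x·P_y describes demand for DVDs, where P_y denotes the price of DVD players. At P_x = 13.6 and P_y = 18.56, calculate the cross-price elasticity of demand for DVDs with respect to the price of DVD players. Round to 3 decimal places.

0.563

At P_x = 13.6 and P_y = 18.56: Q_x = 268.850.
∂Q_x/∂P_y = 0.6P_x = 0.6(13.6) = 8.1600.
ε = (∂Q_x/∂P_y)(P_y/Q_x) = 8.1600 × (18.56/268.850) ≈ 0.563.
ε > 0: substitutes.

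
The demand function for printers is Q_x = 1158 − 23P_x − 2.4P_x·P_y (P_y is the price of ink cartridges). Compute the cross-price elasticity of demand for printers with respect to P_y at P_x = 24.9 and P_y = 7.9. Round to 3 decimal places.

-4.171

At P_x = 24.9 and P_y = 7.9: Q_x = 113.196.
∂Q_x/∂P_y = -2.4P_x = -2.4(24.9) = -59.7600.
ε = (∂Q_x/∂P_y)(P_y/Q_x) = -59.7600 × (7.9/113.196) ≈ -4.171.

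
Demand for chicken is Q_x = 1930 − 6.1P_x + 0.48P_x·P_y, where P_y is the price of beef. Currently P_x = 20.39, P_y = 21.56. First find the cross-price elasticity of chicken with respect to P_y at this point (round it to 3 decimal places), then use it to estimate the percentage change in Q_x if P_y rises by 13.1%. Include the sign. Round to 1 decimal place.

1.4%

At P_x = 20.39, P_y = 21.56: Q_x = 2016.633.
∂Q_x/∂P_y = 0.48P_x = 9.7872.
ε = (∂Q_x/∂P_y)(P_y/Q_x) = 9.7872 × 21.56/2016.633 ≈ 0.105.
%ΔQ_x ≈ ε × %ΔP_y = 0.105 × (13.1%) = 1.4%.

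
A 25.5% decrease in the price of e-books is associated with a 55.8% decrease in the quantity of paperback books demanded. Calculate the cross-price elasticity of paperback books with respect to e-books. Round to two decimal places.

2.19

ε = (%ΔQ of paperback books) / (%ΔP of e-books) = (-55.8%) / (-25.5%) ≈ 2.19.
Positive cross-price elasticity: substitutes.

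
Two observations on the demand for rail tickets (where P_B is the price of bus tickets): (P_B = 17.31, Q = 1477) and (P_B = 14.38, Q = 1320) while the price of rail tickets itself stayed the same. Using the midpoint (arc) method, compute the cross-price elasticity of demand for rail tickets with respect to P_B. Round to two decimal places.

0.61

ΔQ_A = 1320 − 1477 = -157; ΔP_B = 14.38 − 17.31 = -2.93.
Midpoints: Q̄_A = 1398.5, P̄_B = 15.84.
ε = (ΔQ_A/Q̄_A)/(ΔP_B/P̄_B) = (-157/1398.5)/(-2.93/15.84) ≈ 0.61.
ε > 0: rail tickets and bus tickets are substitutes.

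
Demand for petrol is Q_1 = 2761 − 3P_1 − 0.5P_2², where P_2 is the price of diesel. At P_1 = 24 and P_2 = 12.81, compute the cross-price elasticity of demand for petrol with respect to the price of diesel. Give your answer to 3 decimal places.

At P_1 = 24 and P_2 = 12.81: Q_1 = 2606.952.
∂Q_1/∂P_2 = -1P_2 = -1(12.81) = -12.8100.
ε = (∂Q_1/∂P_2)(P_2/Q_1) = -12.8100 × (12.81/2606.952) ≈ -0.063.

-0.063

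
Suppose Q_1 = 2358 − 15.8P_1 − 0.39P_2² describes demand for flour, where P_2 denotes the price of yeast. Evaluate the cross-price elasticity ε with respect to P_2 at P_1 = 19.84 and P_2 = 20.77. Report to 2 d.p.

-0.18

At P_1 = 19.84 and P_2 = 20.77: Q_1 = 1876.285.
∂Q_1/∂P_2 = -0.78P_2 = -0.78(20.77) = -16.2006.
ε = (∂Q_1/∂P_2)(P_2/Q_1) = -16.2006 × (20.77/1876.285) ≈ -0.18.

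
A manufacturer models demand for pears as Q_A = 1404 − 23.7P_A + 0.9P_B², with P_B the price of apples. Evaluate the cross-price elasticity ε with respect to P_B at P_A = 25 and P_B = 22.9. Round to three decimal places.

At P_A = 25 and P_B = 22.9: Q_A = 1283.469.
∂Q_A/∂P_B = 1.8P_B = 1.8(22.9) = 41.2200.
ε = (∂Q_A/∂P_B)(P_B/Q_A) = 41.2200 × (22.9/1283.469) ≈ 0.735.

0.735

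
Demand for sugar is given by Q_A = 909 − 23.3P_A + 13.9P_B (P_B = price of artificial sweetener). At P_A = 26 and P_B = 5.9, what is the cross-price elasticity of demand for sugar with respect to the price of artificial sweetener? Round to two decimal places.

At P_A = 26 and P_B = 5.9: Q_A = 385.21.
∂Q_A/∂P_B = 13.9.
ε = (∂Q_A/∂P_B)(P_B/Q_A) = 13.9 × (5.9/385.21) ≈ 0.21.

0.21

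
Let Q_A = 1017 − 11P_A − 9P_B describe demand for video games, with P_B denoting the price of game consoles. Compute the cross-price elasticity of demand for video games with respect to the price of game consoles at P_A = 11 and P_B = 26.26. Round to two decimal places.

At P_A = 11 and P_B = 26.26: Q_A = 659.66.
∂Q_A/∂P_B = -9.
ε = (∂Q_A/∂P_B)(P_B/Q_A) = -9 × (26.26/659.66) ≈ -0.36.

-0.36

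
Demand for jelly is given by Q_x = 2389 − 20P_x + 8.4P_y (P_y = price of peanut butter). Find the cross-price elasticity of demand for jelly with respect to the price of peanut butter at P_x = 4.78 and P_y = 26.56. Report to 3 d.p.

0.089

At P_x = 4.78 and P_y = 26.56: Q_x = 2516.504.
∂Q_x/∂P_y = 8.4.
ε = (∂Q_x/∂P_y)(P_y/Q_x) = 8.4 × (26.56/2516.504) ≈ 0.089.
Since ε > 0, jelly and peanut butter are substitutes.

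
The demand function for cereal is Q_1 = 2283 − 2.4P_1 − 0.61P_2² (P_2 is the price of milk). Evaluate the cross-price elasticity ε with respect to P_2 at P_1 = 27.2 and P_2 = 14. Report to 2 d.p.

-0.11

At P_1 = 27.2 and P_2 = 14: Q_1 = 2098.16.
∂Q_1/∂P_2 = -1.22P_2 = -1.22(14) = -17.0800.
ε = (∂Q_1/∂P_2)(P_2/Q_1) = -17.0800 × (14/2098.16) ≈ -0.11.
ε < 0: complements.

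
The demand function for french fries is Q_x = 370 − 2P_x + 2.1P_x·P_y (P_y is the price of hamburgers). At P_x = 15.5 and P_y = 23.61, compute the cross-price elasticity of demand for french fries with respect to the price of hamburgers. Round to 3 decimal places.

At P_x = 15.5 and P_y = 23.61: Q_x = 1107.506.
∂Q_x/∂P_y = 2.1P_x = 2.1(15.5) = 32.5500.
ε = (∂Q_x/∂P_y)(P_y/Q_x) = 32.5500 × (23.61/1107.506) ≈ 0.694.

0.694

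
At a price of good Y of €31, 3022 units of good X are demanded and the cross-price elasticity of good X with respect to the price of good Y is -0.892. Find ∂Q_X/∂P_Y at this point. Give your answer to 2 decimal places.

-86.96

ε = (∂Q_X/∂P_Y)·(P_Y/Q_X) ⇒ ∂Q_X/∂P_Y = ε·Q_X/P_Y = -0.892 × 3022/31 ≈ -86.96.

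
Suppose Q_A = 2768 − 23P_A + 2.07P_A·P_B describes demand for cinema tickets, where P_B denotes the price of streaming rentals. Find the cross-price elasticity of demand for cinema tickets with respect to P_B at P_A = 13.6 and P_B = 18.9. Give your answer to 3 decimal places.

0.178

At P_A = 13.6 and P_B = 18.9: Q_A = 2987.273.
∂Q_A/∂P_B = 2.07P_A = 2.07(13.6) = 28.1520.
ε = (∂Q_A/∂P_B)(P_B/Q_A) = 28.1520 × (18.9/2987.273) ≈ 0.178.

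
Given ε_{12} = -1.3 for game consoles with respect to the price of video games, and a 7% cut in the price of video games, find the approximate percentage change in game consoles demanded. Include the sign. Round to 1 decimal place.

9.1%

%ΔQ ≈ ε × %ΔP of video games = -1.3 × (-7%) = 9.1%.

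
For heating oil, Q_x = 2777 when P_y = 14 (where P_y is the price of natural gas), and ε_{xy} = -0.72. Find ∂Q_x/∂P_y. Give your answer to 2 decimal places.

-142.82

ε = (∂Q_x/∂P_y)·(P_y/Q_x) ⇒ ∂Q_x/∂P_y = ε·Q_x/P_y = -0.72 × 2777/14 ≈ -142.82.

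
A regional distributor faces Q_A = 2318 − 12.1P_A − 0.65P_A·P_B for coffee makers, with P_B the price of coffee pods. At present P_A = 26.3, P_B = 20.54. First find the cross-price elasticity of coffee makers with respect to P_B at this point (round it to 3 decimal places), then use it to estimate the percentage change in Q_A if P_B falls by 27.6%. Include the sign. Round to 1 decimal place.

At P_A = 26.3, P_B = 20.54: Q_A = 1648.639.
∂Q_A/∂P_B = -0.65P_A = -17.0950.
ε = (∂Q_A/∂P_B)(P_B/Q_A) = -17.0950 × 20.54/1648.639 ≈ -0.213.
%ΔQ_A ≈ ε × %ΔP_B = -0.213 × (-27.6%) = 5.9%.

5.9%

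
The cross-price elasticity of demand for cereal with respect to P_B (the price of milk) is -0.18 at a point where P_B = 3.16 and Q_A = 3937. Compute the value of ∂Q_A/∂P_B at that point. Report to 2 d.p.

-224.26

ε = (∂Q_A/∂P_B)·(P_B/Q_A) ⇒ ∂Q_A/∂P_B = ε·Q_A/P_B = -0.18 × 3937/3.16 ≈ -224.26.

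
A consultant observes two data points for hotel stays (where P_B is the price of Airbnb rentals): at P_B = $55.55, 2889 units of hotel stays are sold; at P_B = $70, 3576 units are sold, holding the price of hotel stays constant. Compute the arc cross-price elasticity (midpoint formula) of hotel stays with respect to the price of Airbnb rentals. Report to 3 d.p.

ΔQ_A = 3576 − 2889 = 687; ΔP_B = 70 − 55.55 = 14.45.
Midpoints: Q̄_A = 3232.5, P̄_B = 62.77.
ε = (ΔQ_A/Q̄_A)/(ΔP_B/P̄_B) = (687/3232.5)/(14.45/62.77) ≈ 0.923.

0.923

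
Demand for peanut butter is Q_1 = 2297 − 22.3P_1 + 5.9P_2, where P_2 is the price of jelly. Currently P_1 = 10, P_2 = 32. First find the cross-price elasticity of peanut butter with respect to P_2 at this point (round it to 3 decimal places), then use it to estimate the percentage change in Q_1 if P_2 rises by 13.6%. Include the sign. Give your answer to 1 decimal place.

1.1%

At P_1 = 10, P_2 = 32: Q_1 = 2262.8.
∂Q_1/∂P_2 = 5.9.
ε = (∂Q_1/∂P_2)(P_2/Q_1) = 5.9000 × 32/2262.8 ≈ 0.083.
%ΔQ_1 ≈ ε × %ΔP_2 = 0.083 × (13.6%) = 1.1%.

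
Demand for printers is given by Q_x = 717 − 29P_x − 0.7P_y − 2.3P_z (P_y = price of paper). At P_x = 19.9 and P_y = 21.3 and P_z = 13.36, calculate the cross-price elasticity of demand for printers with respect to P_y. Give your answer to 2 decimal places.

-0.16

At P_x = 19.9 and P_y = 21.3 and P_z = 13.36: Q_x = 94.262.
∂Q_x/∂P_y = -0.7.
ε = (∂Q_x/∂P_y)(P_y/Q_x) = -0.7 × (21.3/94.262) ≈ -0.16.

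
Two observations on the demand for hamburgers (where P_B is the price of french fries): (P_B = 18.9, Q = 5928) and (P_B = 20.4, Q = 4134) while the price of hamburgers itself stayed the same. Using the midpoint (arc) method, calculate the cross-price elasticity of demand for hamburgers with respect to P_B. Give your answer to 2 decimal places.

ΔQ_A = 4134 − 5928 = -1794; ΔP_B = 20.4 − 18.9 = 1.5.
Midpoints: Q̄_A = 5031.0, P̄_B = 19.65.
ε = (ΔQ_A/Q̄_A)/(ΔP_B/P̄_B) = (-1794/5031.0)/(1.5/19.65) ≈ -4.67.

-4.67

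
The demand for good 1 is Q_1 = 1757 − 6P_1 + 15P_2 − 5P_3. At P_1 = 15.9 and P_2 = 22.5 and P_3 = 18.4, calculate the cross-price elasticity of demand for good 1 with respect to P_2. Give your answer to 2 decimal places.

0.18

At P_1 = 15.9 and P_2 = 22.5 and P_3 = 18.4: Q_1 = 1907.1.
∂Q_1/∂P_2 = 15.
ε = (∂Q_1/∂P_2)(P_2/Q_1) = 15 × (22.5/1907.1) ≈ 0.18.
Since ε > 0, good 1 and good 2 are substitutes.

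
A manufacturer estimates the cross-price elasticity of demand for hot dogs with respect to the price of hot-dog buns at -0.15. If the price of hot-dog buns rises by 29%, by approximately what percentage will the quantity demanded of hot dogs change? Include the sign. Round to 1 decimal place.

%ΔQ ≈ ε × %ΔP of hot-dog buns = -0.15 × (29%) = -4.4%.
Demand for hot dogs falls by about 4.4%.

-4.4%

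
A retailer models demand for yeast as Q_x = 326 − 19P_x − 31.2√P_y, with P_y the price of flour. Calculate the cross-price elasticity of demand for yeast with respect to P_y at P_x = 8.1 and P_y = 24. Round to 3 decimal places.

At P_x = 8.1 and P_y = 24: Q_x = 19.252.
∂Q_x/∂P_y = -31.2/(2√P_y) = -31.2/(2√24) = -3.1843.
ε = (∂Q_x/∂P_y)(P_y/Q_x) = -3.1843 × (24/19.252) ≈ -3.970.

-3.970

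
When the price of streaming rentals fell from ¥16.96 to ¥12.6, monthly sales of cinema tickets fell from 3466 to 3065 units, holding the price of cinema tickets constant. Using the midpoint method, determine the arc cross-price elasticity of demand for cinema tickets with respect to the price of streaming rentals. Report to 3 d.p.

0.416

ΔQ_A = 3065 − 3466 = -401; ΔP_B = 12.6 − 16.96 = -4.36.
Midpoints: Q̄_A = 3265.5, P̄_B = 14.78.
ε = (ΔQ_A/Q̄_A)/(ΔP_B/P̄_B) = (-401/3265.5)/(-4.36/14.78) ≈ 0.416.
ε > 0: cinema tickets and streaming rentals are substitutes.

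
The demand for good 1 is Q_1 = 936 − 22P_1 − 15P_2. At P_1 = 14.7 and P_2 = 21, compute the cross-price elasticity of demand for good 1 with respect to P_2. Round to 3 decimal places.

-1.058

At P_1 = 14.7 and P_2 = 21: Q_1 = 297.6.
∂Q_1/∂P_2 = -15.
ε = (∂Q_1/∂P_2)(P_2/Q_1) = -15 × (21/297.6) ≈ -1.058.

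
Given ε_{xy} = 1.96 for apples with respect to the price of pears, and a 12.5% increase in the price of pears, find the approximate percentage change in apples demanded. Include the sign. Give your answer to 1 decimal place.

24.5%

%ΔQ ≈ ε × %ΔP of pears = 1.96 × (12.5%) = 24.5%.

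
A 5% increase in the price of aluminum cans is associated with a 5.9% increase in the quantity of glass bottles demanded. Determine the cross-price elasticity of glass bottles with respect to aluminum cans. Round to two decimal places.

ε = (%ΔQ of glass bottles) / (%ΔP of aluminum cans) = (5.9%) / (5%) ≈ 1.18.
Positive cross-price elasticity: substitutes.

1.18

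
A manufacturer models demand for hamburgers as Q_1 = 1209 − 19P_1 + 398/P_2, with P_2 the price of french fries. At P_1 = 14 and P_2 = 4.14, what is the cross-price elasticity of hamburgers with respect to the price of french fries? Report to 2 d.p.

-0.09

At P_1 = 14 and P_2 = 4.14: Q_1 = 1039.135.
∂Q_1/∂P_2 = −398/P_2² = -23.2211.
ε = (∂Q_1/∂P_2)(P_2/Q_1) = -23.2211 × (4.14/1039.135) ≈ -0.09.
ε < 0: complements.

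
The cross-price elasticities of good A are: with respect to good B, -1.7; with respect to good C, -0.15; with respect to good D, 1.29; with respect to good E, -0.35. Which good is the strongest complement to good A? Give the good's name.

good B

Complements have ε < 0. The most negative value is -1.7 (good B).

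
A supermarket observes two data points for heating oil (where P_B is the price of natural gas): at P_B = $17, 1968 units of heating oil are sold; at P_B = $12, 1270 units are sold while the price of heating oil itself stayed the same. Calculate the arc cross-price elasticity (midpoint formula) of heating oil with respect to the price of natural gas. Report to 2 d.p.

ΔQ_A = 1270 − 1968 = -698; ΔP_B = 12 − 17 = -5.
Midpoints: Q̄_A = 1619.0, P̄_B = 14.50.
ε = (ΔQ_A/Q̄_A)/(ΔP_B/P̄_B) = (-698/1619.0)/(-5/14.50) ≈ 1.25.

1.25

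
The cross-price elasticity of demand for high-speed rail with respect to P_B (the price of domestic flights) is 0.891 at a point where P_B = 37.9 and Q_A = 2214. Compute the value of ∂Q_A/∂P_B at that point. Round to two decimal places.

52.05

ε = (∂Q_A/∂P_B)·(P_B/Q_A) ⇒ ∂Q_A/∂P_B = ε·Q_A/P_B = 0.891 × 2214/37.9 ≈ 52.05.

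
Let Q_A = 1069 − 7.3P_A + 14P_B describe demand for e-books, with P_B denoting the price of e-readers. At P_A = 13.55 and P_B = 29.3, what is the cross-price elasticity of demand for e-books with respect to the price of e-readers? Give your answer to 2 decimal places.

0.30

At P_A = 13.55 and P_B = 29.3: Q_A = 1380.285.
∂Q_A/∂P_B = 14.
ε = (∂Q_A/∂P_B)(P_B/Q_A) = 14 × (29.3/1380.285) ≈ 0.30.
Since ε > 0, e-books and e-readers are substitutes.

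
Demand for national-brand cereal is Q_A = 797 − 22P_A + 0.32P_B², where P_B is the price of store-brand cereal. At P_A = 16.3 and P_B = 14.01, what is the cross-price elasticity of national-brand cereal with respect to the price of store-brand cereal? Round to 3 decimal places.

0.251

At P_A = 16.3 and P_B = 14.01: Q_A = 501.210.
∂Q_A/∂P_B = 0.64P_B = 0.64(14.01) = 8.9664.
ε = (∂Q_A/∂P_B)(P_B/Q_A) = 8.9664 × (14.01/501.210) ≈ 0.251.
ε > 0: substitutes.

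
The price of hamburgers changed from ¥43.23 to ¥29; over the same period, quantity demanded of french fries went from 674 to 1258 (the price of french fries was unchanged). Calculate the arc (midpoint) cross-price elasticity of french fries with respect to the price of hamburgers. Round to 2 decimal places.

-1.53

ΔQ_A = 1258 − 674 = 584; ΔP_B = 29 − 43.23 = -14.23.
Midpoints: Q̄_A = 966.0, P̄_B = 36.11.
ε = (ΔQ_A/Q̄_A)/(ΔP_B/P̄_B) = (584/966.0)/(-14.23/36.11) ≈ -1.53.
ε < 0: french fries and hamburgers are complements.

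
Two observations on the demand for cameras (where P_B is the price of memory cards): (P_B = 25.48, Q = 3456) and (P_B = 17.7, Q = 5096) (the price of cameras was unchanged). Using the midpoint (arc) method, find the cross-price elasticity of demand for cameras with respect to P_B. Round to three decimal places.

ΔQ_A = 5096 − 3456 = 1640; ΔP_B = 17.7 − 25.48 = -7.78.
Midpoints: Q̄_A = 4276.0, P̄_B = 21.59.
ε = (ΔQ_A/Q̄_A)/(ΔP_B/P̄_B) = (1640/4276.0)/(-7.78/21.59) ≈ -1.064.
ε < 0: cameras and memory cards are complements.

-1.064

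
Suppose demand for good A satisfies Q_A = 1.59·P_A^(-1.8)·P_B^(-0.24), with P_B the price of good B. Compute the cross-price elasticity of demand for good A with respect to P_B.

-0.24

In a log-linear (constant-elasticity) demand function, the coefficient on the exponent of P_B is the cross-price elasticity.
ε = -0.24. Negative, so good A and good B are complements.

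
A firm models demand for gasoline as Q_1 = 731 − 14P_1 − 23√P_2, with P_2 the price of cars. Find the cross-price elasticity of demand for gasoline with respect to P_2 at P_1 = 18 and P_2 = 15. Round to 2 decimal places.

-0.11

At P_1 = 18 and P_2 = 15: Q_1 = 389.921.
∂Q_1/∂P_2 = -23/(2√P_2) = -23/(2√15) = -2.9693.
ε = (∂Q_1/∂P_2)(P_2/Q_1) = -2.9693 × (15/389.921) ≈ -0.11.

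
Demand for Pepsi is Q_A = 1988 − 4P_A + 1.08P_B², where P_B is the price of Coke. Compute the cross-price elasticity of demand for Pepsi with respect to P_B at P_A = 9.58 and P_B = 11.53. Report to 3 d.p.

At P_A = 9.58 and P_B = 11.53: Q_A = 2093.256.
∂Q_A/∂P_B = 2.16P_B = 2.16(11.53) = 24.9048.
ε = (∂Q_A/∂P_B)(P_B/Q_A) = 24.9048 × (11.53/2093.256) ≈ 0.137.

0.137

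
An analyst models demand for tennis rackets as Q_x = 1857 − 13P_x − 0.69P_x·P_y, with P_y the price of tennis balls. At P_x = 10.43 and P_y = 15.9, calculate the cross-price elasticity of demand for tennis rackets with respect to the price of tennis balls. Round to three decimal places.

-0.071

At P_x = 10.43 and P_y = 15.9: Q_x = 1606.982.
∂Q_x/∂P_y = -0.69P_x = -0.69(10.43) = -7.1967.
ε = (∂Q_x/∂P_y)(P_y/Q_x) = -7.1967 × (15.9/1606.982) ≈ -0.071.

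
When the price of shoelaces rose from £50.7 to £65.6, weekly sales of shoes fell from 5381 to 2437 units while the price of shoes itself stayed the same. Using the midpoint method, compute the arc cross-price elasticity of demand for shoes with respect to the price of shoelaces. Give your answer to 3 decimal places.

ΔQ_A = 2437 − 5381 = -2944; ΔP_B = 65.6 − 50.7 = 14.9.
Midpoints: Q̄_A = 3909.0, P̄_B = 58.15.
ε = (ΔQ_A/Q̄_A)/(ΔP_B/P̄_B) = (-2944/3909.0)/(14.9/58.15) ≈ -2.939.

-2.939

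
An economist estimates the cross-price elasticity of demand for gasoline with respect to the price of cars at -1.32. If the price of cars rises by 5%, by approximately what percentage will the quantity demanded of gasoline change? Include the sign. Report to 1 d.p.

%ΔQ ≈ ε × %ΔP of cars = -1.32 × (5%) = -6.6%.

-6.6%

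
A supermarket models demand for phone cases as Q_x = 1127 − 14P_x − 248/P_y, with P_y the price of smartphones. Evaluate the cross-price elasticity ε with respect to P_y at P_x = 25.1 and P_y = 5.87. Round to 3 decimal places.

At P_x = 25.1 and P_y = 5.87: Q_x = 733.351.
∂Q_x/∂P_y = 248/P_y² = 7.1974.
ε = (∂Q_x/∂P_y)(P_y/Q_x) = 7.1974 × (5.87/733.351) ≈ 0.058.
ε > 0: substitutes.

0.058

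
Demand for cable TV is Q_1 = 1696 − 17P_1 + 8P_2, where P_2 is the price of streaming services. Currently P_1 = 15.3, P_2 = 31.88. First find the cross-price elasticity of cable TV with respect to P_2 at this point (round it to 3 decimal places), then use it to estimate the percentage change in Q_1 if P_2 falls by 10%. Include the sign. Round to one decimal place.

At P_1 = 15.3, P_2 = 31.88: Q_1 = 1690.94.
∂Q_1/∂P_2 = 8.
ε = (∂Q_1/∂P_2)(P_2/Q_1) = 8.0000 × 31.88/1690.94 ≈ 0.151.
%ΔQ_1 ≈ ε × %ΔP_2 = 0.151 × (-10%) = -1.5%.

-1.5%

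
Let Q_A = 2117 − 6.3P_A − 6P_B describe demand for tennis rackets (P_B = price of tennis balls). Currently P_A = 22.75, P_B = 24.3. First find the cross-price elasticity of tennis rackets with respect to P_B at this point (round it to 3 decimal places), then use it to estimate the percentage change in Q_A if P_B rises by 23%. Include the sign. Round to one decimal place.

At P_A = 22.75, P_B = 24.3: Q_A = 1827.875.
∂Q_A/∂P_B = -6.
ε = (∂Q_A/∂P_B)(P_B/Q_A) = -6.0000 × 24.3/1827.875 ≈ -0.080.
%ΔQ_A ≈ ε × %ΔP_B = -0.080 × (23%) = -1.8%.

-1.8%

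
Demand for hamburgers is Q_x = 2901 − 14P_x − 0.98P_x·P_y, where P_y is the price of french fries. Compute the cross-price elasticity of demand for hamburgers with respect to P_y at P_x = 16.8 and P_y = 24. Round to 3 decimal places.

At P_x = 16.8 and P_y = 24: Q_x = 2270.664.
∂Q_x/∂P_y = -0.98P_x = -0.98(16.8) = -16.4640.
ε = (∂Q_x/∂P_y)(P_y/Q_x) = -16.4640 × (24/2270.664) ≈ -0.174.

-0.174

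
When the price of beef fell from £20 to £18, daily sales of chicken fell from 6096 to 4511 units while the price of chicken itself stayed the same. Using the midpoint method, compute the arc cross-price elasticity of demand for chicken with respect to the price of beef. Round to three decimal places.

2.839

ΔQ_A = 4511 − 6096 = -1585; ΔP_B = 18 − 20 = -2.
Midpoints: Q̄_A = 5303.5, P̄_B = 19.00.
ε = (ΔQ_A/Q̄_A)/(ΔP_B/P̄_B) = (-1585/5303.5)/(-2/19.00) ≈ 2.839.
ε > 0: chicken and beef are substitutes.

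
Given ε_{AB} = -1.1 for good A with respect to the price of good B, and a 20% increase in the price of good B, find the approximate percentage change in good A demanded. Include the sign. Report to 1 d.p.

-22.0%

%ΔQ ≈ ε × %ΔP of good B = -1.1 × (20%) = -22.0%.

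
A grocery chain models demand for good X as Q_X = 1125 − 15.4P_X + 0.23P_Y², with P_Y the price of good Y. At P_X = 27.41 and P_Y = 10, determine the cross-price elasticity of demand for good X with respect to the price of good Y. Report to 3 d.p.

0.063

At P_X = 27.41 and P_Y = 10: Q_X = 725.886.
∂Q_X/∂P_Y = 0.46P_Y = 0.46(10) = 4.6000.
ε = (∂Q_X/∂P_Y)(P_Y/Q_X) = 4.6000 × (10/725.886) ≈ 0.063.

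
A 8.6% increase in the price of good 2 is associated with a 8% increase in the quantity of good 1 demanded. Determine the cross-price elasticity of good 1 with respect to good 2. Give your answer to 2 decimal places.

0.93

ε = (%ΔQ of good 1) / (%ΔP of good 2) = (8%) / (8.6%) ≈ 0.93.
Positive cross-price elasticity: substitutes.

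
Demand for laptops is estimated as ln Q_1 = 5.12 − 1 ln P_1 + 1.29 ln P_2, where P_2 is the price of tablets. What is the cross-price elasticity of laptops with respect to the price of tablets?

In a log-linear (constant-elasticity) demand function, the coefficient on ln P_2 is the cross-price elasticity.
ε = 1.29. Positive, so laptops and tablets are substitutes.

1.29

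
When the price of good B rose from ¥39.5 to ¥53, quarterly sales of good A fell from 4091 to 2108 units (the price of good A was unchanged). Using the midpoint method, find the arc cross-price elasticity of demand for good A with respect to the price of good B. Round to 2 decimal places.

ΔQ_A = 2108 − 4091 = -1983; ΔP_B = 53 − 39.5 = 13.5.
Midpoints: Q̄_A = 3099.5, P̄_B = 46.25.
ε = (ΔQ_A/Q̄_A)/(ΔP_B/P̄_B) = (-1983/3099.5)/(13.5/46.25) ≈ -2.19.

-2.19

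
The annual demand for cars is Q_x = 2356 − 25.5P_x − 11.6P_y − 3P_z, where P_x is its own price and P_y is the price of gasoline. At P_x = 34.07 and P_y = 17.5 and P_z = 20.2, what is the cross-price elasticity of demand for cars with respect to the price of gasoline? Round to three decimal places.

At P_x = 34.07 and P_y = 17.5 and P_z = 20.2: Q_x = 1223.615.
∂Q_x/∂P_y = -11.6.
ε = (∂Q_x/∂P_y)(P_y/Q_x) = -11.6 × (17.5/1223.615) ≈ -0.166.

-0.166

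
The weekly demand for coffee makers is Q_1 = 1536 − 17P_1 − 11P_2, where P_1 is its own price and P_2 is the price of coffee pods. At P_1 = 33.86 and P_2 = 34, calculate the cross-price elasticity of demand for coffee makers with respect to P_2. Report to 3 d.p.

At P_1 = 33.86 and P_2 = 34: Q_1 = 586.38.
∂Q_1/∂P_2 = -11.
ε = (∂Q_1/∂P_2)(P_2/Q_1) = -11 × (34/586.38) ≈ -0.638.

-0.638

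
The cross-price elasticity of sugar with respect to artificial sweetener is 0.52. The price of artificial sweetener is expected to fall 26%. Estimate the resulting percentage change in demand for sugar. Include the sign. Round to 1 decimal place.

%ΔQ ≈ ε × %ΔP of artificial sweetener = 0.52 × (-26%) = -13.5%.

-13.5%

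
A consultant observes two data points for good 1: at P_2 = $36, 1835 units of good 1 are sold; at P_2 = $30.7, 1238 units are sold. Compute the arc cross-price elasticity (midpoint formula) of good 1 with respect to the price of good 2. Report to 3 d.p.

ΔQ_1 = 1238 − 1835 = -597; ΔP_2 = 30.7 − 36 = -5.3.
Midpoints: Q̄_1 = 1536.5, P̄_2 = 33.35.
ε = (ΔQ_1/Q̄_1)/(ΔP_2/P̄_2) = (-597/1536.5)/(-5.3/33.35) ≈ 2.445.
ε > 0: good 1 and good 2 are substitutes.

2.445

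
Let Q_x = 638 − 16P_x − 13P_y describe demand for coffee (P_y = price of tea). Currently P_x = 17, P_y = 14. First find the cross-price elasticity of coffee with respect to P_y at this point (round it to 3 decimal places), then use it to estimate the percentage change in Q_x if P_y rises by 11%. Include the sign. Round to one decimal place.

At P_x = 17, P_y = 14: Q_x = 184.
∂Q_x/∂P_y = -13.
ε = (∂Q_x/∂P_y)(P_y/Q_x) = -13.0000 × 14/184 ≈ -0.989.
%ΔQ_x ≈ ε × %ΔP_y = -0.989 × (11%) = -10.9%.

-10.9%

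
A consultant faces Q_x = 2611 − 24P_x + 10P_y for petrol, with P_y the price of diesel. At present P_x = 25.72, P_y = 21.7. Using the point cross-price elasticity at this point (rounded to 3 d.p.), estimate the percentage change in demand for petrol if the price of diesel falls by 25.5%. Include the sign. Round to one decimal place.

At P_x = 25.72, P_y = 21.7: Q_x = 2210.72.
∂Q_x/∂P_y = 10.
ε = (∂Q_x/∂P_y)(P_y/Q_x) = 10.0000 × 21.7/2210.72 ≈ 0.098.
%ΔQ_x ≈ ε × %ΔP_y = 0.098 × (-25.5%) = -2.5%.

-2.5%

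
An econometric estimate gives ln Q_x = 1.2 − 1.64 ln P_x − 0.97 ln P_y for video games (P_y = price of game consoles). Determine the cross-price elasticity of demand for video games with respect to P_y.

In a log-linear (constant-elasticity) demand function, the coefficient on ln P_y is the cross-price elasticity.
ε = -0.97. Negative, so video games and game consoles are complements.

-0.97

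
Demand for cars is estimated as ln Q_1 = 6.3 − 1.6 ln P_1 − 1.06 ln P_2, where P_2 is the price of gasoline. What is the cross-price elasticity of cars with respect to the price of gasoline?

In a log-linear (constant-elasticity) demand function, the coefficient on ln P_2 is the cross-price elasticity.
ε = -1.06. Negative, so cars and gasoline are complements.

-1.06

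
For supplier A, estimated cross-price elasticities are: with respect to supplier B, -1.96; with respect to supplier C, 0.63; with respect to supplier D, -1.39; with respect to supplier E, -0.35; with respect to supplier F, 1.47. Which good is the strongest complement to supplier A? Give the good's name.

Complements have ε < 0. The most negative value is -1.96 (supplier B).

supplier B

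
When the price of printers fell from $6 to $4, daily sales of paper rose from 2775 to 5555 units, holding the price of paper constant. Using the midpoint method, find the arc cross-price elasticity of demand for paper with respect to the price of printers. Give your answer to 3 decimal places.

-1.669

ΔQ_A = 5555 − 2775 = 2780; ΔP_B = 4 − 6 = -2.
Midpoints: Q̄_A = 4165.0, P̄_B = 5.00.
ε = (ΔQ_A/Q̄_A)/(ΔP_B/P̄_B) = (2780/4165.0)/(-2/5.00) ≈ -1.669.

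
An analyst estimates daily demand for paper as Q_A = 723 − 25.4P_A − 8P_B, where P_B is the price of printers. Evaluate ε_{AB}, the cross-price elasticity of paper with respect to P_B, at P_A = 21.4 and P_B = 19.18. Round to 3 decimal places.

-5.902

At P_A = 21.4 and P_B = 19.18: Q_A = 26.
∂Q_A/∂P_B = -8.
ε = (∂Q_A/∂P_B)(P_B/Q_A) = -8 × (19.18/26) ≈ -5.902.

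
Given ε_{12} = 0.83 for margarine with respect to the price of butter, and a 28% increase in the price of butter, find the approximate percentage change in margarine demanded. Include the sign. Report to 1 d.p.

%ΔQ ≈ ε × %ΔP of butter = 0.83 × (28%) = 23.2%.

23.2%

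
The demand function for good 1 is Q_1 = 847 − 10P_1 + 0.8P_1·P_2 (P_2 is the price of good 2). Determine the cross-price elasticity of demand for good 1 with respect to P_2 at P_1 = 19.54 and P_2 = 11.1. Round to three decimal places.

0.210

At P_1 = 19.54 and P_2 = 11.1: Q_1 = 825.115.
∂Q_1/∂P_2 = 0.8P_1 = 0.8(19.54) = 15.6320.
ε = (∂Q_1/∂P_2)(P_2/Q_1) = 15.6320 × (11.1/825.115) ≈ 0.210.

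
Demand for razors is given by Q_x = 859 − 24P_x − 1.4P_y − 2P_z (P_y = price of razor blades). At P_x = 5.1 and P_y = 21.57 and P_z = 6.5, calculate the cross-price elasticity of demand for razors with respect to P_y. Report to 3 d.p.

At P_x = 5.1 and P_y = 21.57 and P_z = 6.5: Q_x = 693.402.
∂Q_x/∂P_y = -1.4.
ε = (∂Q_x/∂P_y)(P_y/Q_x) = -1.4 × (21.57/693.402) ≈ -0.044.
Since ε < 0, razors and razor blades are complements.

-0.044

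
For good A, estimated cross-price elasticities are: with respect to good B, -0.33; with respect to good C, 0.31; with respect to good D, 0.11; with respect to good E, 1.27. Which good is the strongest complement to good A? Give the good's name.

Complements have ε < 0. The most negative value is -0.33 (good B).

good B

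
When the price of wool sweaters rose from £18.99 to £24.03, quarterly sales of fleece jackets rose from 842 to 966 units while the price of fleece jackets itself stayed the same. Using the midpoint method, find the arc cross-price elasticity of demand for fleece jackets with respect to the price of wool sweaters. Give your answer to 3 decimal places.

0.585

ΔQ_A = 966 − 842 = 124; ΔP_B = 24.03 − 18.99 = 5.04.
Midpoints: Q̄_A = 904.0, P̄_B = 21.51.
ε = (ΔQ_A/Q̄_A)/(ΔP_B/P̄_B) = (124/904.0)/(5.04/21.51) ≈ 0.585.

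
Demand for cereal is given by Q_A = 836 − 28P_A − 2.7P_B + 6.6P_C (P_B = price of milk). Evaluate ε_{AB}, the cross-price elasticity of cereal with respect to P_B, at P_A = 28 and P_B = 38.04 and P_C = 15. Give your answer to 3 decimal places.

At P_A = 28 and P_B = 38.04 and P_C = 15: Q_A = 48.292.
∂Q_A/∂P_B = -2.7.
ε = (∂Q_A/∂P_B)(P_B/Q_A) = -2.7 × (38.04/48.292) ≈ -2.127.
Since ε < 0, cereal and milk are complements.

-2.127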